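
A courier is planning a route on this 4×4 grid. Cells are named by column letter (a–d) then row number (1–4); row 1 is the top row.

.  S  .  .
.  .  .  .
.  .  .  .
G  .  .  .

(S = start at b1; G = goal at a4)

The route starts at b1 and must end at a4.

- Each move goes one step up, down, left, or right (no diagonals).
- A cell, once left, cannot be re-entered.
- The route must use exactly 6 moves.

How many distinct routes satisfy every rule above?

Need simple routes of exactly 6 moves from b1 to a4 (Manhattan distance 4, so 1 moves are spent on a detour and 1 undoing it).
Branch systematically from the start, pruning whenever the remaining move budget drops below the Manhattan distance to a4 or differs from it in parity. Grouping the completions by first move — via b2: 5; via a1: 3; via c1: 6 — and summing: 5 + 3 + 6 = 14.
That gives 14 routes.

14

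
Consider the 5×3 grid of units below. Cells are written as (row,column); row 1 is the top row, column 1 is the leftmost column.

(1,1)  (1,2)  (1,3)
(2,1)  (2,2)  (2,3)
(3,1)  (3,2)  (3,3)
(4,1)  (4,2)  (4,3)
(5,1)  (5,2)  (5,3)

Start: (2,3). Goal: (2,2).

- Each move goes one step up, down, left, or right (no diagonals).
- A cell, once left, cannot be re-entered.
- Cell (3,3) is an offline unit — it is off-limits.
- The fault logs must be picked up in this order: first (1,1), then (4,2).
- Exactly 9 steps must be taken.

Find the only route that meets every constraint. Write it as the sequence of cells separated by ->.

(2,3) -> (1,3) -> (1,2) -> (1,1) -> (2,1) -> (3,1) -> (4,1) -> (4,2) -> (3,2) -> (2,2)

The waypoints must appear in the order (1,1), (4,2), with no cell reused.
Route from (2,3): up 1 to (1,3), left 2 to (1,1), down 3 to (4,1), right 1 to (4,2), up 2 to (2,2) — 9 moves in all.
Check: order respected ((1,1) at step 3, (4,2) at step 7); 9 moves as required.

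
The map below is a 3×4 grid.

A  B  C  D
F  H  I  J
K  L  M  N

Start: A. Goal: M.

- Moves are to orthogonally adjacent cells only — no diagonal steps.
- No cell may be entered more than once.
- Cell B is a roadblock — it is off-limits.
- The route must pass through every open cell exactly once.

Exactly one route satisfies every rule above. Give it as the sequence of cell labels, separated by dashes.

A - F - K - L - H - I - C - D - J - N - M

Need to visit all 11 open cells exactly once, starting at A and ending at M.
Cell N has only two open neighbours (J and M), so the path must pass straight through it: one of those is the cell it's entered from and the other is where it exits.
Route from A: 2× down (reaching K), right to L, up to H, right to I, up to C, right to D, 2× down (reaching N), left to M — 10 moves in all.
Check: all 11 open cells covered.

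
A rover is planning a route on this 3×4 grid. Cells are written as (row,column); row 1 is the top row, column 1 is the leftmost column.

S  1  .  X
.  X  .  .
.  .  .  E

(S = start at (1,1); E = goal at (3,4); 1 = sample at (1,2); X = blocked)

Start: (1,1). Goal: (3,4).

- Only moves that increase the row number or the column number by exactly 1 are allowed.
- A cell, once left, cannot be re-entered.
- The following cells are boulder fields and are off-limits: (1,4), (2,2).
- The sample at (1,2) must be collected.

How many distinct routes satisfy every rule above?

A right/down-only route from (1,1) to (3,4) makes exactly 2 down-moves and 3 right-moves in some order.
With no other constraints that would be C(5,2) = 10 routes.
Split at (1,2) and multiply the segment counts (each segment already excludes blocked cells): (1,1)→(1,2): 1; (1,2)→(3,4): 2; product = 2.
That gives 2 routes.

2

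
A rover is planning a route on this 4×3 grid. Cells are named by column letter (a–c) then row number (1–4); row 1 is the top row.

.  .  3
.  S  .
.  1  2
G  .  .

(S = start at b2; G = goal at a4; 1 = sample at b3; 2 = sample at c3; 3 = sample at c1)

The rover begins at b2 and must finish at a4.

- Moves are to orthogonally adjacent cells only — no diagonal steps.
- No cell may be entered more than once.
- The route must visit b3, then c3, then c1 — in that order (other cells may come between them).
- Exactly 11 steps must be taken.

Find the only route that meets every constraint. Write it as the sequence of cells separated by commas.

The waypoints must appear in the order b3, c3, c1, with no cell reused.
Route from b2: 2× down (reaching b4), right to c4, 3× up (reaching c1), 2× left (reaching a1), 3× down (reaching a4) — 11 moves in all.
Check: order respected (1 at step 1, 2 at step 4, 3 at step 6); 11 moves as required.

b2, b3, b4, c4, c3, c2, c1, b1, a1, a2, a3, a4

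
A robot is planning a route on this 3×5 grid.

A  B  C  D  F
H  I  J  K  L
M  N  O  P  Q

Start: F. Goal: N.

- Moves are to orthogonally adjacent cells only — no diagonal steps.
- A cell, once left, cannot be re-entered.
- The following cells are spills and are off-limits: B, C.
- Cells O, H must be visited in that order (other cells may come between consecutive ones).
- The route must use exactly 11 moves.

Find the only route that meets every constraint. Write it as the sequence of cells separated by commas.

F, D, K, L, Q, P, O, J, I, H, M, N

The waypoints must appear in the order O, H, with no cell reused.
Route from F: left to D, down to K, right to L, down to Q, 2× left (reaching O), up to J, 2× left (reaching H), down to M, right to N — 11 moves in all.
Check: order respected (O at step 6, H at step 9); 11 moves as required.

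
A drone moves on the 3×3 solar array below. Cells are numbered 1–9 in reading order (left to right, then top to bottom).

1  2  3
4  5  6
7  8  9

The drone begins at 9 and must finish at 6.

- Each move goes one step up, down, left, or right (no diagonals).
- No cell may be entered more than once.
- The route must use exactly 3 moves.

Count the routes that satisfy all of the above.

1

Need simple routes of exactly 3 moves from 9 to 6 (Manhattan distance 1, so 1 moves are spent on a detour and 1 undoing it).
Enumerating: 9 8 5 6.
That gives 1 route.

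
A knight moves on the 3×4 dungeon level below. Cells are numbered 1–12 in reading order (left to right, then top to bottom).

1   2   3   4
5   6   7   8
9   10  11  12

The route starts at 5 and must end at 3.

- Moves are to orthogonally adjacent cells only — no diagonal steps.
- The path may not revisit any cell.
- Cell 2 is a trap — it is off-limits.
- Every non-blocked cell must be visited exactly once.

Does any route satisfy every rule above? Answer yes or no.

no

Cell 1 has only one open neighbour but is neither the start nor the goal, so a Hamiltonian route would have to both enter and leave it through the same neighbour — impossible without revisiting.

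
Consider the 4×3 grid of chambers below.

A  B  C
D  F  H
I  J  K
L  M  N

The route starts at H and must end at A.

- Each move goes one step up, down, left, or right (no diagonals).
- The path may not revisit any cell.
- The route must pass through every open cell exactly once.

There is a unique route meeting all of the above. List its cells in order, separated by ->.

Need to visit all 12 open cells exactly once, starting at H and ending at A.
Cell C has only two open neighbours (H and B), so the path must pass straight through it: one of those is the cell it's entered from and the other is where it exits.
Route from H: up to C, left to B, 2× down (reaching J), right to K, down to N, 2× left (reaching L), 3× up (reaching A) — 11 moves in all.
Check: all 12 open cells covered.

H -> C -> B -> F -> J -> K -> N -> M -> L -> I -> D -> A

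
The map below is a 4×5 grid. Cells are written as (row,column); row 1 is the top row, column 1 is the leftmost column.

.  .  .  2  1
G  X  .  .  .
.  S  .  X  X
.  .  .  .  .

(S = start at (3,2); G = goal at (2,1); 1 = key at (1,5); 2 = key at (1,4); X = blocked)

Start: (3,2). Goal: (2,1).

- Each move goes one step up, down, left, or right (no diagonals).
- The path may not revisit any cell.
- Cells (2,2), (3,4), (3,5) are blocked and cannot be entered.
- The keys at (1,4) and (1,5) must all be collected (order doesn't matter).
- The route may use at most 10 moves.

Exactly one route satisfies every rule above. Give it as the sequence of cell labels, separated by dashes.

(3,2) - (3,3) - (2,3) - (2,4) - (2,5) - (1,5) - (1,4) - (1,3) - (1,2) - (1,1) - (2,1)

The 10-move cap with required stops at (1,4), (1,5) leaves no slack for detours.
Route from (3,2): right 1 to (3,3), up 1 to (2,3), right 2 to (2,5), up 1 to (1,5), left 4 to (1,1), down 1 to (2,1) — 10 moves in all.
Check: all required cells visited; 10 ≤ 10 moves.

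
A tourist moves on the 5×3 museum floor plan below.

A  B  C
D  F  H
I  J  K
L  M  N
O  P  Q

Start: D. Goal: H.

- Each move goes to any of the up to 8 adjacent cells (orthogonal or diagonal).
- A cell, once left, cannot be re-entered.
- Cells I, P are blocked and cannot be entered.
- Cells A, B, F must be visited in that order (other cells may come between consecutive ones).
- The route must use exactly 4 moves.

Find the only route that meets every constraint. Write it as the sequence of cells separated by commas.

D, A, B, F, H

The waypoints must appear in the order A, B, F, with no cell reused.
Route from D: up to A, right to B, down to F, right to H — 4 moves in all.
Check: order respected (A at step 1, B at step 2, F at step 3); 4 moves as required.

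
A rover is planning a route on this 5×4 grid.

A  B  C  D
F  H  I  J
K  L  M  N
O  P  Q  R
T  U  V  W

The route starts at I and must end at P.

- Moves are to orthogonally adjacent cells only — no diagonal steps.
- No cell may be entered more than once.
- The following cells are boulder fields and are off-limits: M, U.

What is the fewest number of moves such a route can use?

The Manhattan distance from I to P is |2−4| + |3−2| = 3, so at least 3 moves are needed.
A route of 3 moves achieves this: I → H → L → P.
Since 3 matches the lower bound, it is optimal.

3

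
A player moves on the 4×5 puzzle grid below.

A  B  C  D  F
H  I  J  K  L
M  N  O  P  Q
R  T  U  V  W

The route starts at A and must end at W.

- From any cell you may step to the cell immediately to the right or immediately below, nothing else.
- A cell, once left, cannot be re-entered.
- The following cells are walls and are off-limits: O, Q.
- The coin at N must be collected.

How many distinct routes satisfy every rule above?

3

A right/down-only route from A to W makes exactly 3 down-moves and 4 right-moves in some order.
With no other constraints that would be C(7,3) = 35 routes.
Split at N and multiply the segment counts (each segment already excludes blocked cells): A→N: 3; N→W: 1; product = 3.
That gives 3 routes.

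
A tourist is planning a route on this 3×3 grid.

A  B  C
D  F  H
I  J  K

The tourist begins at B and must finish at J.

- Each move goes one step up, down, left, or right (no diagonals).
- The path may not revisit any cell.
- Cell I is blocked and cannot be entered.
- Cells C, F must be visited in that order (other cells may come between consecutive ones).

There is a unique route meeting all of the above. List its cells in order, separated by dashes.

The waypoints must appear in the order C, F, with no cell reused.
Route from B: right 1 to C, down 1 to H, left 1 to F, down 1 to J — 4 moves in all.
Check: order respected (C at step 1, F at step 3).

B - C - H - F - J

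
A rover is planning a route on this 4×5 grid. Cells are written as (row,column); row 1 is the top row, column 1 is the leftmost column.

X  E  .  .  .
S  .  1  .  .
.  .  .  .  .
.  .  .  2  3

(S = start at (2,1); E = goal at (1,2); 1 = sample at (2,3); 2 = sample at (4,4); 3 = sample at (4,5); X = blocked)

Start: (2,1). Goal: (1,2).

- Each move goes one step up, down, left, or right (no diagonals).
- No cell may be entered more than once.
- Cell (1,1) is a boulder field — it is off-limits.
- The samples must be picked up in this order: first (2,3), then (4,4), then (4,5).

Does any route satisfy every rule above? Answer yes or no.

One route that works: (2,1) → (2,2) → (2,3) → (3,3) → (4,3) → (4,4) → (4,5) → (3,5) → (2,5) → (1,5) → (1,4) → (1,3) → (1,2).

yes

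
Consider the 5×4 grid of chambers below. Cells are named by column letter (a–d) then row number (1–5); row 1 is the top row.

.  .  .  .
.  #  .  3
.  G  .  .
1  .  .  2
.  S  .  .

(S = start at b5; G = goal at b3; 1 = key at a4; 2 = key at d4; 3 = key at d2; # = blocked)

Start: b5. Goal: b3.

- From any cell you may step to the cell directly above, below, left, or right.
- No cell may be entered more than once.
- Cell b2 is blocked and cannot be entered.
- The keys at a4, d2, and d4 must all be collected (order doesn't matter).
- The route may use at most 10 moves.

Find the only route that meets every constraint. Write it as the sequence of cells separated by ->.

b5 -> a5 -> a4 -> b4 -> c4 -> d4 -> d3 -> d2 -> c2 -> c3 -> b3

The budget equals the shortest possible length, so every move has to be on a shortest route through the required cells.
Route from b5: left 1 to a5, up 1 to a4, right 3 to d4, up 2 to d2, left 1 to c2, down 1 to c3, left 1 to b3 — 10 moves in all.
Check: all required cells visited; 10 ≤ 10 moves.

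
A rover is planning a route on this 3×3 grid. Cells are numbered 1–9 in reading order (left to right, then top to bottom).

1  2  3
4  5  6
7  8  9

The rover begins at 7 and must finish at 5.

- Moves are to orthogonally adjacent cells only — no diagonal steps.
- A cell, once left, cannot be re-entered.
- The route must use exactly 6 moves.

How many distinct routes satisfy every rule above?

Need simple routes of exactly 6 moves from 7 to 5 (Manhattan distance 2, so 2 moves are spent on a detour and 2 undoing it).
Enumerating: 7 4 1 2 3 6 5 | 7 8 9 6 3 2 5.
That gives 2 routes.

2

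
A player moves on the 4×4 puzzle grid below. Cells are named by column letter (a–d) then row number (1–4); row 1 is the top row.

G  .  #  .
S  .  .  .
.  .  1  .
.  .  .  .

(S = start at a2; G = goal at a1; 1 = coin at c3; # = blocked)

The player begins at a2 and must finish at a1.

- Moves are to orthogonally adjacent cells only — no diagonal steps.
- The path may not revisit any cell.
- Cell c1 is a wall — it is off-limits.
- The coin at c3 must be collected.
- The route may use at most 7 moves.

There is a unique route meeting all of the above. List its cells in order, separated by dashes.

a2 - a3 - b3 - c3 - c2 - b2 - b1 - a1

Any route must reach c3 and still end at a1 within 7 moves, so the order of the required stops is forced.
Route from a2: down 1 to a3, right 2 to c3, up 1 to c2, left 1 to b2, up 1 to b1, left 1 to a1 — 7 moves in all.
Check: all required cells visited; 7 ≤ 7 moves.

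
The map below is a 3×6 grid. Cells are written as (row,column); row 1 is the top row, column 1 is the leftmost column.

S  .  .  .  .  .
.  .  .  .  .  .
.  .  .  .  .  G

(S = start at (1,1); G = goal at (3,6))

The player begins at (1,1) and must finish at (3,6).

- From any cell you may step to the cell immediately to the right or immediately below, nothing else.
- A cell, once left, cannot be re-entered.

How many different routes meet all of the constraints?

A right/down-only route from (1,1) to (3,6) makes exactly 2 down-moves and 5 right-moves in some order.
With no other constraints that would be C(7,2) = 21 routes.
That gives 21 routes.

21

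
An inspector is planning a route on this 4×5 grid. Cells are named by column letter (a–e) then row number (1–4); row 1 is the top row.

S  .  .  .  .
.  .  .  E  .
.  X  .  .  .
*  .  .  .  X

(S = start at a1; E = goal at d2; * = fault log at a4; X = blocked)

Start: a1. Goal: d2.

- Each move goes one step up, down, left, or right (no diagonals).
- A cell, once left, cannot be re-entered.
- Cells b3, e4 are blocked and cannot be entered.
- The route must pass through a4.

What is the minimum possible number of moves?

8

Any route passes through a4 somewhere between a1 and d2. Summing Manhattan distances along the two legs (a1 → a4 → d2) gives a lower bound of 3 + 5 = 8 moves.
A route of 8 moves achieves this: a1 → a2 → a3 → a4 → b4 → c4 → c3 → c2 → d2.
Since 8 matches the lower bound, it is optimal.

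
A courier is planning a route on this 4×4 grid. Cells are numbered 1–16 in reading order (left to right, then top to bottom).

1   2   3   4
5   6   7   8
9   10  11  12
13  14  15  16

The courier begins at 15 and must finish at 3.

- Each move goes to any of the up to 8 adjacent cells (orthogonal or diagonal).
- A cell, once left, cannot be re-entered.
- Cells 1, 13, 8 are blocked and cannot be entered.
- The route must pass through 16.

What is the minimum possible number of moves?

Any route passes through 16 somewhere between 15 and 3. Summing Chebyshev distances along the two legs (15 → 16 → 3) gives a lower bound of 1 + 3 = 4 moves.
A route of 4 moves achieves this: 15 → 16 → 11 → 6 → 3.
Since 4 matches the lower bound, it is optimal.

4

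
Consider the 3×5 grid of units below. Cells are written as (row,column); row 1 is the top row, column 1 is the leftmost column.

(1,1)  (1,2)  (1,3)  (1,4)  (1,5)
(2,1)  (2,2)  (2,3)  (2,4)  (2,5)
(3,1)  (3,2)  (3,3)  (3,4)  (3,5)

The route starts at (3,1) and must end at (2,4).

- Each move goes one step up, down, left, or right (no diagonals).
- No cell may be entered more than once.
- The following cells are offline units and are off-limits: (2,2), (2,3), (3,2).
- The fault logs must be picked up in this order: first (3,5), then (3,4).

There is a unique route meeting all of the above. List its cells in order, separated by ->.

(3,1) -> (2,1) -> (1,1) -> (1,2) -> (1,3) -> (1,4) -> (1,5) -> (2,5) -> (3,5) -> (3,4) -> (2,4)

The waypoints must appear in the order (3,5), (3,4), with no cell reused.
Route from (3,1): 2× up (reaching (1,1)), 4× right (reaching (1,5)), 2× down (reaching (3,5)), left to (3,4), up to (2,4) — 10 moves in all.
Check: order respected ((3,5) at step 8, (3,4) at step 9).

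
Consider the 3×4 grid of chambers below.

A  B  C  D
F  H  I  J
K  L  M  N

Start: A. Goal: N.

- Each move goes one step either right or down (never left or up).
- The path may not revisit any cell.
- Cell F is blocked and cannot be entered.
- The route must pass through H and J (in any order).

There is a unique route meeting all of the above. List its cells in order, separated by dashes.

Moves only go right or down, so the column and row indices never decrease.
Route from A: right 1 to B, down 1 to H, right 2 to J, down 1 to N — 5 moves in all.
Check: all required cells visited.

A - B - H - I - J - N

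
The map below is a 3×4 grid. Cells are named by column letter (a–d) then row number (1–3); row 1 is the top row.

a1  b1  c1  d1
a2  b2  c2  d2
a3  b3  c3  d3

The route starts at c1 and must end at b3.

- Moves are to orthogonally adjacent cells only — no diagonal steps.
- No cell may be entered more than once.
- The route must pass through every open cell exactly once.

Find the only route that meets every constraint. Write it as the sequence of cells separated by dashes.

Need to visit all 12 open cells exactly once, starting at c1 and ending at b3.
Cell d3 has only two open neighbours (d2 and c3), so the path must pass straight through it: one of those is the cell it's entered from and the other is where it exits.
Route from c1: right 1 to d1, down 2 to d3, left 1 to c3, up 1 to c2, left 1 to b2, up 1 to b1, left 1 to a1, down 2 to a3, right 1 to b3 — 11 moves in all.
Check: all 12 open cells covered.

c1 - d1 - d2 - d3 - c3 - c2 - b2 - b1 - a1 - a2 - a3 - b3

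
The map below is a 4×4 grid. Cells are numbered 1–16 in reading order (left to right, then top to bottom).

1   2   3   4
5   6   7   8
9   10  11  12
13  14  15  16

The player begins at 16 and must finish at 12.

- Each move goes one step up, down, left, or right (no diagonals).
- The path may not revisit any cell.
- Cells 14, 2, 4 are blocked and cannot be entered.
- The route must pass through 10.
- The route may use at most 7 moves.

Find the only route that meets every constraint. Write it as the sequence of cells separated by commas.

16, 15, 11, 10, 6, 7, 8, 12

Any route must reach 10 and still end at 12 within 7 moves, so the order of the required stops is forced.
Route from 16: left to 15, up to 11, left to 10, up to 6, 2× right (reaching 8), down to 12 — 7 moves in all.
Check: all required cells visited; 7 ≤ 7 moves.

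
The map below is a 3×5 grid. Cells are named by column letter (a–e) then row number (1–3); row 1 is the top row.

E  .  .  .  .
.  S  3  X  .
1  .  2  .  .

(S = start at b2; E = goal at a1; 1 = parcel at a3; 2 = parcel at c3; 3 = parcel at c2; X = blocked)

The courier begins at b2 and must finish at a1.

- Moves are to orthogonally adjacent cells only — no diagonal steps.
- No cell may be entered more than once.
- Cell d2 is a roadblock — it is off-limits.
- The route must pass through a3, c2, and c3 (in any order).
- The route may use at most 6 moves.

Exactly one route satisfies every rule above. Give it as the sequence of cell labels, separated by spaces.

The budget equals the shortest possible length, so every move has to be on a shortest route through the required cells.
Route from b2: right to c2, down to c3, 2× left (reaching a3), 2× up (reaching a1) — 6 moves in all.
Check: all required cells visited; 6 ≤ 6 moves.

b2 c2 c3 b3 a3 a2 a1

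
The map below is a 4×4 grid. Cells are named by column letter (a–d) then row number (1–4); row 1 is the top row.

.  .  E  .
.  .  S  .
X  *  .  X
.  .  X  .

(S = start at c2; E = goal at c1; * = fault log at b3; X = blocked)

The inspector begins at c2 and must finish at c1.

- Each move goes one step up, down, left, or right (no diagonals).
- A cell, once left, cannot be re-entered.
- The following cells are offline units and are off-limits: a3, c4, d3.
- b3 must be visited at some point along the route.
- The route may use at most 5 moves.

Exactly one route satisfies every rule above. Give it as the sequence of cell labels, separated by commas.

The 5-move cap with required stops at b3 leaves no slack for detours.
Route from c2: down 1 to c3, left 1 to b3, up 2 to b1, right 1 to c1 — 5 moves in all.
Check: all required cells visited; 5 ≤ 5 moves.

c2, c3, b3, b2, b1, c1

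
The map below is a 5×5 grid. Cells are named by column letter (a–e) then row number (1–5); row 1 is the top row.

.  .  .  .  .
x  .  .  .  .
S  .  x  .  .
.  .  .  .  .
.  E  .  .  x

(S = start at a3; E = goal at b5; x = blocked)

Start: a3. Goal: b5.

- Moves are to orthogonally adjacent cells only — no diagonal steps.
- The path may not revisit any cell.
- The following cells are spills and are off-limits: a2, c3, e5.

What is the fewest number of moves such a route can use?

3

The Manhattan distance from a3 to b5 is |3−5| + |1−2| = 3, so at least 3 moves are needed.
A route of 3 moves achieves this: a3 → a4 → a5 → b5.
Since 3 matches the lower bound, it is optimal.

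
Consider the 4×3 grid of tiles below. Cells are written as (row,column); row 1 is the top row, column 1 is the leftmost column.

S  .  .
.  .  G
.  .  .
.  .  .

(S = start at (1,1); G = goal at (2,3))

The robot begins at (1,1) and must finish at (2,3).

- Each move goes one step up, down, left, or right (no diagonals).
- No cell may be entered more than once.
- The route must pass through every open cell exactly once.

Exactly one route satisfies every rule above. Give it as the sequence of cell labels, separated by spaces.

(1,1) (2,1) (3,1) (4,1) (4,2) (4,3) (3,3) (3,2) (2,2) (1,2) (1,3) (2,3)

Need to visit all 12 open cells exactly once, starting at (1,1) and ending at (2,3).
Cell (4,1) has only two open neighbours ((3,1) and (4,2)), so the path must pass straight through it: one of those is the cell it's entered from and the other is where it exits.
Route from (1,1): 3× down (reaching (4,1)), 2× right (reaching (4,3)), up to (3,3), left to (3,2), 2× up (reaching (1,2)), right to (1,3), down to (2,3) — 11 moves in all.
Check: all 12 open cells covered.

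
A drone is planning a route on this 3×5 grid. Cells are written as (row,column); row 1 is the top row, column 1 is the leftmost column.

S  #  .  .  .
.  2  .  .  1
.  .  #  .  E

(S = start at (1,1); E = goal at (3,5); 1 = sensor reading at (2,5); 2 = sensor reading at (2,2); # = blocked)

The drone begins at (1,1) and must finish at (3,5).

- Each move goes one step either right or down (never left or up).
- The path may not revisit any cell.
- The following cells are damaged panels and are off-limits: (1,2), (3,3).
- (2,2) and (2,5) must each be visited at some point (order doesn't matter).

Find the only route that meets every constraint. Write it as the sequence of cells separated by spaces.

(1,1) (2,1) (2,2) (2,3) (2,4) (2,5) (3,5)

Moves only go right or down, so the column and row indices never decrease.
Route from (1,1): down to (2,1), 4× right (reaching (2,5)), down to (3,5) — 6 moves in all.
Check: all required cells visited.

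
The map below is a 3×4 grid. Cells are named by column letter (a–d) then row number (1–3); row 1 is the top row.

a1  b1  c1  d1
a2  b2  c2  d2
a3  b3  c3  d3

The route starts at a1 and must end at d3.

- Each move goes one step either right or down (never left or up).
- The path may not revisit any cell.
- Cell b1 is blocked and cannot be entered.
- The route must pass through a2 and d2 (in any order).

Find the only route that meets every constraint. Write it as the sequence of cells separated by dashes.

Moves only go right or down, so the column and row indices never decrease.
Route from a1: down to a2, 3× right (reaching d2), down to d3 — 5 moves in all.
Check: all required cells visited.

a1 - a2 - b2 - c2 - d2 - d3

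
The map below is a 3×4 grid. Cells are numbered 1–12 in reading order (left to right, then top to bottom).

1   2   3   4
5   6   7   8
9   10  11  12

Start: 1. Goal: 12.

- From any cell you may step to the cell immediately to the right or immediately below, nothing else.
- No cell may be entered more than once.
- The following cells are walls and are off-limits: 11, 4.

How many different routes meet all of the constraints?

3

A right/down-only route from 1 to 12 makes exactly 2 down-moves and 3 right-moves in some order.
With no other constraints that would be C(5,2) = 10 routes.
Subtract routes through each blocked cell (inclusion–exclusion for overlaps): − through 4: 1 − through 11: 6 → 3.
That gives 3 routes.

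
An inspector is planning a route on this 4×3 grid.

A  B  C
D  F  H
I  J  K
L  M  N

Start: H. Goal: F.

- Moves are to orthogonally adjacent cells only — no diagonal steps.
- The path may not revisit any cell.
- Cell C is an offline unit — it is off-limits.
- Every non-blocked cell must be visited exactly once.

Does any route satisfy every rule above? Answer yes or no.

Colour the cells like a checkerboard: each orthogonal step flips colour, so a Hamiltonian route alternates colours. Here there are 5 cells of one colour and 6 of the other, with start on the opposite colour to the goal — the counts and endpoints can't be arranged into an alternating sequence of length 11, so no Hamiltonian route exists.

no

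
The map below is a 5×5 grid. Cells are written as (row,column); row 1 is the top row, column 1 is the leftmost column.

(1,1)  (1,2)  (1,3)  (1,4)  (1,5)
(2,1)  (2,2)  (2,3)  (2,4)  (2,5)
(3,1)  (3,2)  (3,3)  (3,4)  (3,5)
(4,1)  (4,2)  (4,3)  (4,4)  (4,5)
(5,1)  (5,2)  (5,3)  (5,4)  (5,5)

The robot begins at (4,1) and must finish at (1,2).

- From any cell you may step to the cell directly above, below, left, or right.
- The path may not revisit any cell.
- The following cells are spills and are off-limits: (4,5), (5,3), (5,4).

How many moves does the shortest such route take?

The Manhattan distance from (4,1) to (1,2) is |4−1| + |1−2| = 4, so at least 4 moves are needed.
A route of 4 moves achieves this: (4,1) → (3,1) → (2,1) → (1,1) → (1,2).
Since 4 matches the lower bound, it is optimal.

4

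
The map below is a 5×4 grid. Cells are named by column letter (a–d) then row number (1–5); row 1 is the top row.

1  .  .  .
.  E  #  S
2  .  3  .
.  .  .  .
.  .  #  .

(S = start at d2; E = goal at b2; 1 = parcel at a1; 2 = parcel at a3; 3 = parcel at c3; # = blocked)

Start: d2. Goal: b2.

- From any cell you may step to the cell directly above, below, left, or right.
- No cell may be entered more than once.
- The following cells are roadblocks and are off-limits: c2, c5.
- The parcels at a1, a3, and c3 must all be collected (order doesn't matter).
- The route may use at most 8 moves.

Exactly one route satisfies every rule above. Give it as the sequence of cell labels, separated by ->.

d2 -> d3 -> c3 -> b3 -> a3 -> a2 -> a1 -> b1 -> b2

The budget equals the shortest possible length, so every move has to be on a shortest route through the required cells.
Route from d2: down 1 to d3, left 3 to a3, up 2 to a1, right 1 to b1, down 1 to b2 — 8 moves in all.
Check: all required cells visited; 8 ≤ 8 moves.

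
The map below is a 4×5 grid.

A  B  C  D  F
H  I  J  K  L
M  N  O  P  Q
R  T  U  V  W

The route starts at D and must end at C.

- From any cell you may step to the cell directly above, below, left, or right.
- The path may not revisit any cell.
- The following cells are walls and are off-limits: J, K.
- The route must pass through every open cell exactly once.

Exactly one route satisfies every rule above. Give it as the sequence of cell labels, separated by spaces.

Need to visit all 18 open cells exactly once, starting at D and ending at C.
Route from D: right 1 to F, down 3 to W, left 1 to V, up 1 to P, left 1 to O, down 1 to U, left 2 to R, up 1 to M, right 1 to N, up 1 to I, left 1 to H, up 1 to A, right 2 to C — 17 moves in all.
Check: all 18 open cells covered.

D F L Q W V P O U T R M N I H A B C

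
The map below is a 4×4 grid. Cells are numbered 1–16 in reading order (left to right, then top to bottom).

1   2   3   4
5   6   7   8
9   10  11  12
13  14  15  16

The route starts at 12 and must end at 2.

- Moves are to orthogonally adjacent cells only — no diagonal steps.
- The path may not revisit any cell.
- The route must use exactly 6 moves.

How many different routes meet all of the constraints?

14

Need simple routes of exactly 6 moves from 12 to 2 (Manhattan distance 4, so 1 moves are spent on a detour and 1 undoing it).
Branch systematically from the start, pruning whenever the remaining move budget drops below the Manhattan distance to 2 or differs from it in parity. Grouping the completions by first move — via 8: 3; via 16: 4; via 11: 7 — and summing: 3 + 4 + 7 = 14.
That gives 14 routes.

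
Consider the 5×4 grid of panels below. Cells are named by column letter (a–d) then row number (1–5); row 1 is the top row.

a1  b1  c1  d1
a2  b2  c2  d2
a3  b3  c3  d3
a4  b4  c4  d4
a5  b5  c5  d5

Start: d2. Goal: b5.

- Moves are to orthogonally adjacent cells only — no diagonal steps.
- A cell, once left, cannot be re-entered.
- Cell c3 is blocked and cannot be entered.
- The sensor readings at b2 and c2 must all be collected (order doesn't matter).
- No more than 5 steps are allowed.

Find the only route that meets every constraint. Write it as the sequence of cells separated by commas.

The 5-move cap with required stops at b2, c2 leaves no slack for detours.
Route from d2: 2× left (reaching b2), 3× down (reaching b5) — 5 moves in all.
Check: all required cells visited; 5 ≤ 5 moves.

d2, c2, b2, b3, b4, b5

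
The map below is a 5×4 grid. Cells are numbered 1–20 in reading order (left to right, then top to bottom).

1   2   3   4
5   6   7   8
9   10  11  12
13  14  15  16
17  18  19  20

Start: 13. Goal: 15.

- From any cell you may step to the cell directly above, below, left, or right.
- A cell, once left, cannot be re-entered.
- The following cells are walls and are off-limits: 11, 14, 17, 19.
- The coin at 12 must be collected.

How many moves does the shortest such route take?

Any route passes through 12 somewhere between 13 and 15. Summing Manhattan distances along the two legs (13 → 12 → 15) gives a lower bound of 4 + 2 = 6 moves.
That bound ignores the blocked cells. Measuring each leg by the fewest moves that actually steer around them (13→12: 6; 12→15: 2) raises the lower bound to 8.
A route of 8 moves exists: 13 → 9 → 5 → 6 → 7 → 8 → 12 → 16 → 15.
Since 8 matches that lower bound, it is optimal.

8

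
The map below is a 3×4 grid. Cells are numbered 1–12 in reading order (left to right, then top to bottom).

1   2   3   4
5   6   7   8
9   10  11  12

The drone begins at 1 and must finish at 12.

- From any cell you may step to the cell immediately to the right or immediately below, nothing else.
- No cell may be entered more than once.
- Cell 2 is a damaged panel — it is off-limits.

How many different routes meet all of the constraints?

A right/down-only route from 1 to 12 makes exactly 2 down-moves and 3 right-moves in some order.
With no other constraints that would be C(5,2) = 10 routes.
Subtract routes through each blocked cell (inclusion–exclusion for overlaps): − through 2: 6 → 4.
That gives 4 routes.

4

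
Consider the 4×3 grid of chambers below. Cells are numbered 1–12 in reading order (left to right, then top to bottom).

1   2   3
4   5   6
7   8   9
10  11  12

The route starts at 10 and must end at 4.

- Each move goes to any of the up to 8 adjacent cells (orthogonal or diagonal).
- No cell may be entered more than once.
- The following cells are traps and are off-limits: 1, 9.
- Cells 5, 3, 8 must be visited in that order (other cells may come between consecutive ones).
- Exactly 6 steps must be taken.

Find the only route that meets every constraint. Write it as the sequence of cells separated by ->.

10 -> 7 -> 5 -> 3 -> 6 -> 8 -> 4

The waypoints must appear in the order 5, 3, 8, with no cell reused.
Route from 10: up to 7, 2× up-right (reaching 3), down to 6, down-left to 8, up-left to 4 — 6 moves in all.
Check: order respected (5 at step 2, 3 at step 3, 8 at step 5); 6 moves as required.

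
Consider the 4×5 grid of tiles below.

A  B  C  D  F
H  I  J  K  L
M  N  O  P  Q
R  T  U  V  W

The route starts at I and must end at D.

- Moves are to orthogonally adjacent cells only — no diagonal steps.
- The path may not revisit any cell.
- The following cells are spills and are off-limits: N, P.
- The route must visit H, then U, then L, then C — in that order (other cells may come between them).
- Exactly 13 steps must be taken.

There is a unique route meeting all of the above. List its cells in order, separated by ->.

The waypoints must appear in the order H, U, L, C, with no cell reused.
Route from I: left to H, 2× down (reaching R), 4× right (reaching W), 2× up (reaching L), 2× left (reaching J), up to C, right to D — 13 moves in all.
Check: order respected (H at step 1, U at step 5, L at step 9, C at step 12); 13 moves as required.

I -> H -> M -> R -> T -> U -> V -> W -> Q -> L -> K -> J -> C -> D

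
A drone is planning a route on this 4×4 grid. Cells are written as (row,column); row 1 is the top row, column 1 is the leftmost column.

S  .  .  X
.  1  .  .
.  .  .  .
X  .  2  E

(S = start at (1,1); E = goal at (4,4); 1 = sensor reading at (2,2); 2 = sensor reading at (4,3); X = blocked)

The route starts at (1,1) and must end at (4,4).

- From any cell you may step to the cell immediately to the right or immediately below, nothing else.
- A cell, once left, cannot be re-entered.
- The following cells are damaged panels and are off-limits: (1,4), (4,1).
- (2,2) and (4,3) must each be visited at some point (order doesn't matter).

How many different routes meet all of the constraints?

A right/down-only route from (1,1) to (4,4) makes exactly 3 down-moves and 3 right-moves in some order.
With no other constraints that would be C(6,3) = 20 routes.
A monotone route can only reach the required cells in the order (2,2), (4,3), so split there and multiply the segment counts (each segment already excludes blocked cells): (1,1)→(2,2): 2; (2,2)→(4,3): 3; (4,3)→(4,4): 1; product = 6.
That gives 6 routes.

6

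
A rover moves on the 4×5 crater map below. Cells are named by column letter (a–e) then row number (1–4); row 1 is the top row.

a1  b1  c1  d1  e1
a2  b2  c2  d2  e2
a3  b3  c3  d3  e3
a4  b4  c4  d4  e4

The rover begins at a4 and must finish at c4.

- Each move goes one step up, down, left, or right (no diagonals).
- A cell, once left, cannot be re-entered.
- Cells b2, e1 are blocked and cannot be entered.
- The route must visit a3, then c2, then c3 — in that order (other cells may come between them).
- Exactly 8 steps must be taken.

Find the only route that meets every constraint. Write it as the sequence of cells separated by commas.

a4, a3, a2, a1, b1, c1, c2, c3, c4

The waypoints must appear in the order a3, c2, c3, with no cell reused.
Route from a4: up 3 to a1, right 2 to c1, down 3 to c4 — 8 moves in all.
Check: order respected (a3 at step 1, c2 at step 6, c3 at step 7); 8 moves as required.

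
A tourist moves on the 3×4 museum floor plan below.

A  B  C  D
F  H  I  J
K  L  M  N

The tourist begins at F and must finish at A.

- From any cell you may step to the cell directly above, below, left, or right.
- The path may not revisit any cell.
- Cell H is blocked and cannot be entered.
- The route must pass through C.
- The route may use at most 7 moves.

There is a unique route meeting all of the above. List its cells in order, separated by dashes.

F - K - L - M - I - C - B - A

The 7-move cap with required stops at C leaves no slack for detours.
Route from F: down 1 to K, right 2 to M, up 2 to C, left 2 to A — 7 moves in all.
Check: all required cells visited; 7 ≤ 7 moves.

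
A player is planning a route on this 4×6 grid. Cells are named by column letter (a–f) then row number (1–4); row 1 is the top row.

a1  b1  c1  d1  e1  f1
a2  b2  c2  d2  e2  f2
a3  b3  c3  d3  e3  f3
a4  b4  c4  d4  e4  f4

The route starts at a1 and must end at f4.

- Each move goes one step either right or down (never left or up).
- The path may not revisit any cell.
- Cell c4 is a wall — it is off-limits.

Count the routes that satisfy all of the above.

A right/down-only route from a1 to f4 makes exactly 3 down-moves and 5 right-moves in some order.
With no other constraints that would be C(8,3) = 56 routes.
Subtract routes through each blocked cell (inclusion–exclusion for overlaps): − through c4: 10 → 46.
That gives 46 routes.

46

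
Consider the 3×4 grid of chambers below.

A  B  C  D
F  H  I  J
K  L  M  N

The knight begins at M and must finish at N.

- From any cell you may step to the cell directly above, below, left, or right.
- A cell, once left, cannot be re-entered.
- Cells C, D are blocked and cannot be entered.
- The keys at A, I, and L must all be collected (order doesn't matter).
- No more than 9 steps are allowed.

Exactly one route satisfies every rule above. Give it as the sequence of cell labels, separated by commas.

Any route must reach A, I, and L and still end at N within 9 moves, so the order of the required stops is forced.
Route from M: 2× left (reaching K), 2× up (reaching A), right to B, down to H, 2× right (reaching J), down to N — 9 moves in all.
Check: all required cells visited; 9 ≤ 9 moves.

M, L, K, F, A, B, H, I, J, N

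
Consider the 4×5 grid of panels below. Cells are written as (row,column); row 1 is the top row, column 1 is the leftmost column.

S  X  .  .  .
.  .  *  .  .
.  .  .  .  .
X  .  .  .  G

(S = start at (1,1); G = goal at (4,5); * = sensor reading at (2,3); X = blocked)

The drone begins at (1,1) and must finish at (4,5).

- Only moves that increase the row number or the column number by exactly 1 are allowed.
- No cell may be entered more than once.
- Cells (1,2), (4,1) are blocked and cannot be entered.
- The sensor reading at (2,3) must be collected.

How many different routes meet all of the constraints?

A right/down-only route from (1,1) to (4,5) makes exactly 3 down-moves and 4 right-moves in some order.
With no other constraints that would be C(7,3) = 35 routes.
Split at (2,3) and multiply the segment counts (each segment already excludes blocked cells): (1,1)→(2,3): 1; (2,3)→(4,5): 6; product = 6.
That gives 6 routes.

6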